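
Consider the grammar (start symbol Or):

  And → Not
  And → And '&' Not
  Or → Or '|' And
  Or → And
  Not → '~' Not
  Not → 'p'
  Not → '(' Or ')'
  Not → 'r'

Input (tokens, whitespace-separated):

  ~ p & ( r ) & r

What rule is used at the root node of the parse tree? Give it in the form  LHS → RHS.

Or → And

[Or [And [And [And [Not ~ [Not p]]] & [Not ( [Or [And [Not r]]] )]] & [Not r]]]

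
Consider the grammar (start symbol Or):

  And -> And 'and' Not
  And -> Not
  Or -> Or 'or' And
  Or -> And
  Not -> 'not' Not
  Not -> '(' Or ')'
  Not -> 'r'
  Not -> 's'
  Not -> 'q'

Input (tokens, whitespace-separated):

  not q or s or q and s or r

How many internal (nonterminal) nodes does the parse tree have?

[Or [Or [Or [Or [And [Not not [Not q]]]] or [And [Not s]]] or [And [And [Not q]] and [Not s]]] or [And [Not r]]]

15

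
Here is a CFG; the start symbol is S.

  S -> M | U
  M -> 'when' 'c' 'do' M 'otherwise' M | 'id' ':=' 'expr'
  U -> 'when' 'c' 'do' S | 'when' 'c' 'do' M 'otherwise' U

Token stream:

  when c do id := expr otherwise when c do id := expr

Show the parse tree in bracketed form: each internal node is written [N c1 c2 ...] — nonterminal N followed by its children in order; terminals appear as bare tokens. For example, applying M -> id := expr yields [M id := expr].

S
U
when c do M otherwise U
when c do id := expr otherwise U
when c do id := expr otherwise when c do S
when c do id := expr otherwise when c do M
when c do id := expr otherwise when c do id := expr

[S [U when c do [M id := expr] otherwise [U when c do [S [M id := expr]]]]]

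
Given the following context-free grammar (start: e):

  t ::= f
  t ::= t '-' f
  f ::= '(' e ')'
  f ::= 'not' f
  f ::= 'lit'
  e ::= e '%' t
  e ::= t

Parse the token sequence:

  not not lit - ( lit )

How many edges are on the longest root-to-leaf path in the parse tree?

[e [t [t [f not [f not [f lit]]]] - [f ( [e [t [f lit]]] )]]]

6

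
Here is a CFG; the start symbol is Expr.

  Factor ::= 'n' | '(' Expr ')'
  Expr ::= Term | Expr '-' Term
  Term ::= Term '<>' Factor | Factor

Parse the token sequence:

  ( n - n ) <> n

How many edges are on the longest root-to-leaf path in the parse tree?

8

[Expr [Term [Term [Factor ( [Expr [Expr [Term [Factor n]]] - [Term [Factor n]]] )]] <> [Factor n]]]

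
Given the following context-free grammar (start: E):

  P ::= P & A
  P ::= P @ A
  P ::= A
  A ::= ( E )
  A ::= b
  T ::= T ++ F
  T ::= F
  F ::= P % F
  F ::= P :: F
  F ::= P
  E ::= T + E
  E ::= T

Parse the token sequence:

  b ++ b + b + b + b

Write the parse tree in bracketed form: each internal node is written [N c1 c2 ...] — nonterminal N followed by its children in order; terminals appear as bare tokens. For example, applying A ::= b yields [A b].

[E [T [T [F [P [A b]]]] ++ [F [P [A b]]]] + [E [T [F [P [A b]]]] + [E [T [F [P [A b]]]] + [E [T [F [P [A b]]]]]]]]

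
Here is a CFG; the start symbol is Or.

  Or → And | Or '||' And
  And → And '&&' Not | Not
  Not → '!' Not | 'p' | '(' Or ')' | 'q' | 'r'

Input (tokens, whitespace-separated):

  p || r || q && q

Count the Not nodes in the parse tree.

4

[Or [Or [Or [And [Not p]]] || [And [Not r]]] || [And [And [Not q]] && [Not q]]]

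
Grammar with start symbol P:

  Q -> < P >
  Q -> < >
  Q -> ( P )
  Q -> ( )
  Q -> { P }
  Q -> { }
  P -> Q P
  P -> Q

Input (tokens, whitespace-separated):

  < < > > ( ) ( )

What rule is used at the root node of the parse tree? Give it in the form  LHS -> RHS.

[P [Q < [P [Q < >]] >] [P [Q ( )] [P [Q ( )]]]]

P -> Q P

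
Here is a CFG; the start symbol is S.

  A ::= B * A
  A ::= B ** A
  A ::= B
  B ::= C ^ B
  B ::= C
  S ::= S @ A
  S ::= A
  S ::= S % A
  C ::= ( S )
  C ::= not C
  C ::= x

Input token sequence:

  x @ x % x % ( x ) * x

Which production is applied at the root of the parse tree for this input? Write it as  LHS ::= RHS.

[S [S [S [S [A [B [C x]]]] @ [A [B [C x]]]] % [A [B [C x]]]] % [A [B [C ( [S [A [B [C x]]]] )]] * [A [B [C x]]]]]

S ::= S % A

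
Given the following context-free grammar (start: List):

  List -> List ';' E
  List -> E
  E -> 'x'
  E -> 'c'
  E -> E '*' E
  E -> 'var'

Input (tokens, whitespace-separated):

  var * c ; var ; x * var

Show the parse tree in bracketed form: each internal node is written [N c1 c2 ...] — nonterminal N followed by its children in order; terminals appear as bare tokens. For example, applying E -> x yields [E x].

List
List ; E
List ; E ; E
E ; E ; E
E * E ; E ; E
var * E ; E ; E
var * c ; E ; E
var * c ; var ; E
var * c ; var ; E * E
var * c ; var ; x * E
var * c ; var ; x * var

[List [List [List [E [E var] * [E c]]] ; [E var]] ; [E [E x] * [E var]]]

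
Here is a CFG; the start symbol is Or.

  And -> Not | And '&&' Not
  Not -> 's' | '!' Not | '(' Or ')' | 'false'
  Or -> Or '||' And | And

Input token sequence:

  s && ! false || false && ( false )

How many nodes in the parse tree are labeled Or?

3

[Or [Or [And [And [Not s]] && [Not ! [Not false]]]] || [And [And [Not false]] && [Not ( [Or [And [Not false]]] )]]]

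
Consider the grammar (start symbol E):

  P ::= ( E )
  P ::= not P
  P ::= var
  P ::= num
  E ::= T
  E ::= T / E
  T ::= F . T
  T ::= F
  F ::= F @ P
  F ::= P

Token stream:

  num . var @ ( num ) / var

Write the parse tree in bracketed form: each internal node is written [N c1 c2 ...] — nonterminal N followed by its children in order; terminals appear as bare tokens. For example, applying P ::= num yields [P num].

[E [T [F [P num]] . [T [F [F [P var]] @ [P ( [E [T [F [P num]]]] )]]]] / [E [T [F [P var]]]]]

E
T / E
F . T / E
P . T / E
num . T / E
num . F / E
num . F @ P / E
num . P @ P / E
num . var @ P / E
num . var @ ( E ) / E
num . var @ ( T ) / E
num . var @ ( F ) / E
num . var @ ( P ) / E
num . var @ ( num ) / E
num . var @ ( num ) / T
num . var @ ( num ) / F
num . var @ ( num ) / P
num . var @ ( num ) / var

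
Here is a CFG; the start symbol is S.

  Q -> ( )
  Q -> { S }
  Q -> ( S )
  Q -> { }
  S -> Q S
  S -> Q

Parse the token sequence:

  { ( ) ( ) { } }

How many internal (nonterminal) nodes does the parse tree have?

[S [Q { [S [Q ( )] [S [Q ( )] [S [Q { }]]]] }]]

8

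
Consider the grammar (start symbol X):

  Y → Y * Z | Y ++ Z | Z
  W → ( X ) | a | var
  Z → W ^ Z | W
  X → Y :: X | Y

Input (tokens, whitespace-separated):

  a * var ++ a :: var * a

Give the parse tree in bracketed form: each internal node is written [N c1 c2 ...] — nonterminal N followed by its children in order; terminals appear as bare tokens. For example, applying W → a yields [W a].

X
Y :: X
Y ++ Z :: X
Y * Z ++ Z :: X
Z * Z ++ Z :: X
W * Z ++ Z :: X
a * Z ++ Z :: X
a * W ++ Z :: X
a * var ++ Z :: X
a * var ++ W :: X
a * var ++ a :: X
a * var ++ a :: Y
a * var ++ a :: Y * Z
a * var ++ a :: Z * Z
a * var ++ a :: W * Z
a * var ++ a :: var * Z
a * var ++ a :: var * W
a * var ++ a :: var * a

[X [Y [Y [Y [Z [W a]]] * [Z [W var]]] ++ [Z [W a]]] :: [X [Y [Y [Z [W var]]] * [Z [W a]]]]]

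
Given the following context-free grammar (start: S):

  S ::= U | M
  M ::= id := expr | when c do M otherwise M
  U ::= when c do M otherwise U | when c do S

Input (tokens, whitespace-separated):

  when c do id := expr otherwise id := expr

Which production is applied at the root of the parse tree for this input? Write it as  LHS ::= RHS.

S ::= M

[S [M when c do [M id := expr] otherwise [M id := expr]]]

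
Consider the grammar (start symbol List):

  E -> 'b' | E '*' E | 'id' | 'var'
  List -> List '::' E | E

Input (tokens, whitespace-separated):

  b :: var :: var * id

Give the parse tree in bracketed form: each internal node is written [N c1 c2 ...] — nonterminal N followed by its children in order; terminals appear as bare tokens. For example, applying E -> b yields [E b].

[List [List [List [E b]] :: [E var]] :: [E [E var] * [E id]]]

List
List :: E
List :: E :: E
E :: E :: E
b :: E :: E
b :: var :: E
b :: var :: E * E
b :: var :: var * E
b :: var :: var * id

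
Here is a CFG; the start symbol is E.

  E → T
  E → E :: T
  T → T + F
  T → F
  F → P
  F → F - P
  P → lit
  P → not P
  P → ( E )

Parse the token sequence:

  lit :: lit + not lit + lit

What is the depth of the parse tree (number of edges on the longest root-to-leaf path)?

[E [E [T [F [P lit]]]] :: [T [T [T [F [P lit]]] + [F [P not [P lit]]]] + [F [P lit]]]]

6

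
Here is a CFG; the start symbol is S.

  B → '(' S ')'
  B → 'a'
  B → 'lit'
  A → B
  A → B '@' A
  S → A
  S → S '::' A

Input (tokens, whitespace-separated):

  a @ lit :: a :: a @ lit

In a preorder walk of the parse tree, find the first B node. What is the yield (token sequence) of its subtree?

[S [S [S [A [B a] @ [A [B lit]]]] :: [A [B a]]] :: [A [B a] @ [A [B lit]]]]

a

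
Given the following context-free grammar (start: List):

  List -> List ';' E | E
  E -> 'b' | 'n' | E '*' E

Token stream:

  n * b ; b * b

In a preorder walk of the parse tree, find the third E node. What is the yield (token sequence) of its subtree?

b

[List [List [E [E n] * [E b]]] ; [E [E b] * [E b]]]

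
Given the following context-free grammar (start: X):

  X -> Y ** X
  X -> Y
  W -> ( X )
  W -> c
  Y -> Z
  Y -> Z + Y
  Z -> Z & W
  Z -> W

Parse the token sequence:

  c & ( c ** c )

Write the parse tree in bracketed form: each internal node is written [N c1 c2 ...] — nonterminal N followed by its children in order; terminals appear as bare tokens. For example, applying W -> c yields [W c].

[X [Y [Z [Z [W c]] & [W ( [X [Y [Z [W c]]] ** [X [Y [Z [W c]]]]] )]]]]

X
Y
Z
Z & W
W & W
c & W
c & ( X )
c & ( Y ** X )
c & ( Z ** X )
c & ( W ** X )
c & ( c ** X )
c & ( c ** Y )
c & ( c ** Z )
c & ( c ** W )
c & ( c ** c )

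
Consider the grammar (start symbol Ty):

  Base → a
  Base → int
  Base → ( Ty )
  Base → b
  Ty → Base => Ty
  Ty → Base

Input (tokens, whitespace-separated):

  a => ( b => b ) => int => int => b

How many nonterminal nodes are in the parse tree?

14

[Ty [Base a] => [Ty [Base ( [Ty [Base b] => [Ty [Base b]]] )] => [Ty [Base int] => [Ty [Base int] => [Ty [Base b]]]]]]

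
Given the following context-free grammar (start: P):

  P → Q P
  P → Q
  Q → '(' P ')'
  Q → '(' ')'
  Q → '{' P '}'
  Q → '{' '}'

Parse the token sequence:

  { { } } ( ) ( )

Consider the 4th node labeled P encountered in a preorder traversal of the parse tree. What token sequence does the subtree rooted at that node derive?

( )

[P [Q { [P [Q { }]] }] [P [Q ( )] [P [Q ( )]]]]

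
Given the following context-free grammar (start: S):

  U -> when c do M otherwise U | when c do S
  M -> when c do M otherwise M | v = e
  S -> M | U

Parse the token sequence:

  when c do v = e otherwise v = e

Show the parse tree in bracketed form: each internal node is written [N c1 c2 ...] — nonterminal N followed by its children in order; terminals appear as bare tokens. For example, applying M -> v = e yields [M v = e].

S
M
when c do M otherwise M
when c do v = e otherwise M
when c do v = e otherwise v = e

[S [M when c do [M v = e] otherwise [M v = e]]]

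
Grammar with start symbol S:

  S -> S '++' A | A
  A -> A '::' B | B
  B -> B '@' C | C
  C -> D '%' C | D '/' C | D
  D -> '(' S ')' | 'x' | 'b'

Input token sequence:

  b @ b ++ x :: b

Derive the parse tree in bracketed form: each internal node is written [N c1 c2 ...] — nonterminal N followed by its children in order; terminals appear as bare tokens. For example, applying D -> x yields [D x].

S
S ++ A
A ++ A
B ++ A
B @ C ++ A
C @ C ++ A
D @ C ++ A
b @ C ++ A
b @ D ++ A
b @ b ++ A
b @ b ++ A :: B
b @ b ++ B :: B
b @ b ++ C :: B
b @ b ++ D :: B
b @ b ++ x :: B
b @ b ++ x :: C
b @ b ++ x :: D
b @ b ++ x :: b

[S [S [A [B [B [C [D b]]] @ [C [D b]]]]] ++ [A [A [B [C [D x]]]] :: [B [C [D b]]]]]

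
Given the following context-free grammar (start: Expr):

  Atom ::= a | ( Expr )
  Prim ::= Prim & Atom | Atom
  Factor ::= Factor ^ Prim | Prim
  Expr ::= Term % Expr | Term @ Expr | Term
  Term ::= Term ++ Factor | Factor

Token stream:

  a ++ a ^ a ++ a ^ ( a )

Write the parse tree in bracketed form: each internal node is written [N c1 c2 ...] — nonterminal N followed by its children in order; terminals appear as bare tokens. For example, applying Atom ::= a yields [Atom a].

[Expr [Term [Term [Term [Factor [Prim [Atom a]]]] ++ [Factor [Factor [Prim [Atom a]]] ^ [Prim [Atom a]]]] ++ [Factor [Factor [Prim [Atom a]]] ^ [Prim [Atom ( [Expr [Term [Factor [Prim [Atom a]]]]] )]]]]]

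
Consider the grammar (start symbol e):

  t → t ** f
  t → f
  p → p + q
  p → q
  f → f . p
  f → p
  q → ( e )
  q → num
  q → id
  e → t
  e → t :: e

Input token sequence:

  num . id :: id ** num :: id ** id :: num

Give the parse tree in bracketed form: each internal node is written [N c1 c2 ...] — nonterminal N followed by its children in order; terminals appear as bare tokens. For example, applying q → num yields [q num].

[e [t [f [f [p [q num]]] . [p [q id]]]] :: [e [t [t [f [p [q id]]]] ** [f [p [q num]]]] :: [e [t [t [f [p [q id]]]] ** [f [p [q id]]]] :: [e [t [f [p [q num]]]]]]]]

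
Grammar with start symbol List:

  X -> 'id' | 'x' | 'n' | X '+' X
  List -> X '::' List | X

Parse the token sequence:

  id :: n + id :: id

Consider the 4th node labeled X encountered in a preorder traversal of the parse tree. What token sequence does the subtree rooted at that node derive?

id

[List [X id] :: [List [X [X n] + [X id]] :: [List [X id]]]]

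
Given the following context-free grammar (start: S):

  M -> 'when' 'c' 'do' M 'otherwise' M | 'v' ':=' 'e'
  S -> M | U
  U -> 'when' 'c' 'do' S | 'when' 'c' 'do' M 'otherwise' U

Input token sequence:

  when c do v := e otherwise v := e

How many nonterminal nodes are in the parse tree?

[S [M when c do [M v := e] otherwise [M v := e]]]

4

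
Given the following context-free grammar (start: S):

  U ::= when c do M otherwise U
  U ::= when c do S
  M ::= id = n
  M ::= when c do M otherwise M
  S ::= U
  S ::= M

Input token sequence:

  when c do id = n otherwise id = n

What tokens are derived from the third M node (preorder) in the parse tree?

[S [M when c do [M id = n] otherwise [M id = n]]]

id = n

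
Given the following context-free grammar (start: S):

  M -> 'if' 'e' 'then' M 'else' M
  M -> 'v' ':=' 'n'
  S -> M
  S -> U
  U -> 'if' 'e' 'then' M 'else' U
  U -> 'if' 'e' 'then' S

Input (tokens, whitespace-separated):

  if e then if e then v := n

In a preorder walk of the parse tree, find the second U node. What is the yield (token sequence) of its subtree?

if e then v := n

[S [U if e then [S [U if e then [S [M v := n]]]]]]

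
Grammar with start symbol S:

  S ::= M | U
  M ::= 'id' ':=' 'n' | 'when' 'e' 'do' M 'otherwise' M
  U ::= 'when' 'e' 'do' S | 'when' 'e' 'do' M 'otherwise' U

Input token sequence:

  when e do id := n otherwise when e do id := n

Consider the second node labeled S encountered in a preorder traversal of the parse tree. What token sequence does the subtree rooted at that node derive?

id := n

[S [U when e do [M id := n] otherwise [U when e do [S [M id := n]]]]]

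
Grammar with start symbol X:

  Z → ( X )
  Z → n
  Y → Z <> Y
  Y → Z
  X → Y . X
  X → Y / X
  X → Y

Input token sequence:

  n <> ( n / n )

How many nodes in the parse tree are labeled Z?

4

[X [Y [Z n] <> [Y [Z ( [X [Y [Z n]] / [X [Y [Z n]]]] )]]]]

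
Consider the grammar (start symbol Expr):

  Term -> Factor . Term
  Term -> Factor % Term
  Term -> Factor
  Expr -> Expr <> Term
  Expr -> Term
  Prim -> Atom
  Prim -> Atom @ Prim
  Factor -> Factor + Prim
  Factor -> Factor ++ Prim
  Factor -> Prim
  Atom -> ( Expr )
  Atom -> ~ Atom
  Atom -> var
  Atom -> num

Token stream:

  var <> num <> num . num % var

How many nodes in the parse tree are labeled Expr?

[Expr [Expr [Expr [Term [Factor [Prim [Atom var]]]]] <> [Term [Factor [Prim [Atom num]]]]] <> [Term [Factor [Prim [Atom num]]] . [Term [Factor [Prim [Atom num]]] % [Term [Factor [Prim [Atom var]]]]]]]

3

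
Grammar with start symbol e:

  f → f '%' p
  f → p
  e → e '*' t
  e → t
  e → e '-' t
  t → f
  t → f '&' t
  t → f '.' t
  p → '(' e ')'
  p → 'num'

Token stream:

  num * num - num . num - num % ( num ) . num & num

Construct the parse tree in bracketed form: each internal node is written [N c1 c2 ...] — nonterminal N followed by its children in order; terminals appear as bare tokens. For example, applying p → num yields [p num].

[e [e [e [e [t [f [p num]]]] * [t [f [p num]]]] - [t [f [p num]] . [t [f [p num]]]]] - [t [f [f [p num]] % [p ( [e [t [f [p num]]]] )]] . [t [f [p num]] & [t [f [p num]]]]]]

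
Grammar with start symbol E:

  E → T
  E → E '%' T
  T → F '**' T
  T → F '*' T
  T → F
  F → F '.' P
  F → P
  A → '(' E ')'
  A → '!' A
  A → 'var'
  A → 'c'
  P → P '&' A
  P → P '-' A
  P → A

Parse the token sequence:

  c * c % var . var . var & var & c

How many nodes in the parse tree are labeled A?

7

[E [E [T [F [P [A c]]] * [T [F [P [A c]]]]]] % [T [F [F [F [P [A var]]] . [P [A var]]] . [P [P [P [A var]] & [A var]] & [A c]]]]]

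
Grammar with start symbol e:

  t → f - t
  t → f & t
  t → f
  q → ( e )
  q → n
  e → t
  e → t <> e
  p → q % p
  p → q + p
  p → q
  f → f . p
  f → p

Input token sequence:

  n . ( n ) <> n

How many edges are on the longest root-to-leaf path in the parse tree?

[e [t [f [f [p [q n]]] . [p [q ( [e [t [f [p [q n]]]]] )]]]] <> [e [t [f [p [q n]]]]]]

10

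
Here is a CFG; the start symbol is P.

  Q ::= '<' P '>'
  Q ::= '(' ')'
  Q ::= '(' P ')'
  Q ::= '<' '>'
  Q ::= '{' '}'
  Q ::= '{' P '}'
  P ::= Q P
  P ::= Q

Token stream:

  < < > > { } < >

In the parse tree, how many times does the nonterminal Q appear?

[P [Q < [P [Q < >]] >] [P [Q { }] [P [Q < >]]]]

4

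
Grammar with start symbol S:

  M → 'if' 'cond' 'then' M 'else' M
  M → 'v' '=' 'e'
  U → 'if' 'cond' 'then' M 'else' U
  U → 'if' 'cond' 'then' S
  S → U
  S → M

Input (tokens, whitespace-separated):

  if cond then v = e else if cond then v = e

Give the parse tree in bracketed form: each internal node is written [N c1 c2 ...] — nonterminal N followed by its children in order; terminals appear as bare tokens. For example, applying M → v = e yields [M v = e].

[S [U if cond then [M v = e] else [U if cond then [S [M v = e]]]]]

S
U
if cond then M else U
if cond then v = e else U
if cond then v = e else if cond then S
if cond then v = e else if cond then M
if cond then v = e else if cond then v = e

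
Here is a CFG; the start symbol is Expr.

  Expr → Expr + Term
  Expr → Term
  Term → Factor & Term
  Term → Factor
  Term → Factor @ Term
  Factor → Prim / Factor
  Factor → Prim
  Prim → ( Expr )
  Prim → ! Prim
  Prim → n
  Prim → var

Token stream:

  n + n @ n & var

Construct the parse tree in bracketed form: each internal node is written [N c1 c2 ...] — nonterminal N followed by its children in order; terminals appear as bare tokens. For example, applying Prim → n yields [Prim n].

Expr
Expr + Term
Term + Term
Factor + Term
Prim + Term
n + Term
n + Factor @ Term
n + Prim @ Term
n + n @ Term
n + n @ Factor & Term
n + n @ Prim & Term
n + n @ n & Term
n + n @ n & Factor
n + n @ n & Prim
n + n @ n & var

[Expr [Expr [Term [Factor [Prim n]]]] + [Term [Factor [Prim n]] @ [Term [Factor [Prim n]] & [Term [Factor [Prim var]]]]]]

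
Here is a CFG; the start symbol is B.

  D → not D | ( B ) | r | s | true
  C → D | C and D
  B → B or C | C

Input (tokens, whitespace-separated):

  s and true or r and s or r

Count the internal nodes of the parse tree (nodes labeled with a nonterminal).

[B [B [B [C [C [D s]] and [D true]]] or [C [C [D r]] and [D s]]] or [C [D r]]]

13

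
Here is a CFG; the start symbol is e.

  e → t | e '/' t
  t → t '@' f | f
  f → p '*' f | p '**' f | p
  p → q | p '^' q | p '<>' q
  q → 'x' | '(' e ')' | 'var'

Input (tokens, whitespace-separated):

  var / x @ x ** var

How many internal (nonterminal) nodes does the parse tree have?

17

[e [e [t [f [p [q var]]]]] / [t [t [f [p [q x]]]] @ [f [p [q x]] ** [f [p [q var]]]]]]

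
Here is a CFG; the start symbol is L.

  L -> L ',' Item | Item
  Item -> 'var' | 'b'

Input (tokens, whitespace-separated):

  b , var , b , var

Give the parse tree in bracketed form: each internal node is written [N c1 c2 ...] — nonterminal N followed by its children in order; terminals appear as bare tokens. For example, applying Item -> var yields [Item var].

[L [L [L [L [Item b]] , [Item var]] , [Item b]] , [Item var]]

L
L , Item
L , Item , Item
L , Item , Item , Item
Item , Item , Item , Item
b , Item , Item , Item
b , var , Item , Item
b , var , b , Item
b , var , b , var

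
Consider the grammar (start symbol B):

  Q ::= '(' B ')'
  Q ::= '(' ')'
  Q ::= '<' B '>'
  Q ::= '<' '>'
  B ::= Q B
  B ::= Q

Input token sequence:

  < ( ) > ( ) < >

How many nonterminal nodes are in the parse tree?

[B [Q < [B [Q ( )]] >] [B [Q ( )] [B [Q < >]]]]

8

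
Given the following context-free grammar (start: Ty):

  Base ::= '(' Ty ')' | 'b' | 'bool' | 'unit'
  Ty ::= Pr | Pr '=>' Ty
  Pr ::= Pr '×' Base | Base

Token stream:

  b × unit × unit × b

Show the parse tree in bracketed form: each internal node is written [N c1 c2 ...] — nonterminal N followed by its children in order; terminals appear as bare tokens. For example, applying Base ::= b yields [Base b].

Ty
Pr
Pr × Base
Pr × Base × Base
Pr × Base × Base × Base
Base × Base × Base × Base
b × Base × Base × Base
b × unit × Base × Base
b × unit × unit × Base
b × unit × unit × b

[Ty [Pr [Pr [Pr [Pr [Base b]] × [Base unit]] × [Base unit]] × [Base b]]]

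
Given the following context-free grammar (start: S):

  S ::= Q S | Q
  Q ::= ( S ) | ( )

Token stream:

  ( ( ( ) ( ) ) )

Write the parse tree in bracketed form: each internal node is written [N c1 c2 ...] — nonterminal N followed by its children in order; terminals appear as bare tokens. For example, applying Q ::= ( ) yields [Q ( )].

[S [Q ( [S [Q ( [S [Q ( )] [S [Q ( )]]] )]] )]]

S
Q
( S )
( Q )
( ( S ) )
( ( Q S ) )
( ( ( ) S ) )
( ( ( ) Q ) )
( ( ( ) ( ) ) )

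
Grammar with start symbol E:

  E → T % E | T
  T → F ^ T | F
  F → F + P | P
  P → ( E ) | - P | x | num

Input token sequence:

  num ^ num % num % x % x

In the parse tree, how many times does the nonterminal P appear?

5

[E [T [F [P num]] ^ [T [F [P num]]]] % [E [T [F [P num]]] % [E [T [F [P x]]] % [E [T [F [P x]]]]]]]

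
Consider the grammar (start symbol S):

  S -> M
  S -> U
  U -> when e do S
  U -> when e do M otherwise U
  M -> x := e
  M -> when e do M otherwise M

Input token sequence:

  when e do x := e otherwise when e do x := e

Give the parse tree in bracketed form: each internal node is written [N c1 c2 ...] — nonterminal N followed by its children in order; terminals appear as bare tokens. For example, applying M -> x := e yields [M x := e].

[S [U when e do [M x := e] otherwise [U when e do [S [M x := e]]]]]

S
U
when e do M otherwise U
when e do x := e otherwise U
when e do x := e otherwise when e do S
when e do x := e otherwise when e do M
when e do x := e otherwise when e do x := e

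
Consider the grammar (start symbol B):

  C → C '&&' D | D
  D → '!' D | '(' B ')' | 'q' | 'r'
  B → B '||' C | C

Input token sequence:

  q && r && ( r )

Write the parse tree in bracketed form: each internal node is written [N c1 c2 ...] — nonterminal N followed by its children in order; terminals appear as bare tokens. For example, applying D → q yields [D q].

[B [C [C [C [D q]] && [D r]] && [D ( [B [C [D r]]] )]]]

B
C
C && D
C && D && D
D && D && D
q && D && D
q && r && D
q && r && ( B )
q && r && ( C )
q && r && ( D )
q && r && ( r )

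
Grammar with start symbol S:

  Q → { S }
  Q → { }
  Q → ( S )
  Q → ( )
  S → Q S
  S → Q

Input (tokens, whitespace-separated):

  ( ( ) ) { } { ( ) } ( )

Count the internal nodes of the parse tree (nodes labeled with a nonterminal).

[S [Q ( [S [Q ( )]] )] [S [Q { }] [S [Q { [S [Q ( )]] }] [S [Q ( )]]]]]

12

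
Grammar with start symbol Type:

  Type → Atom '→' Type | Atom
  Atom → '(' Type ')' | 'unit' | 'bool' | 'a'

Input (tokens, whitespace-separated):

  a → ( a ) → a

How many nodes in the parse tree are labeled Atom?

4

[Type [Atom a] → [Type [Atom ( [Type [Atom a]] )] → [Type [Atom a]]]]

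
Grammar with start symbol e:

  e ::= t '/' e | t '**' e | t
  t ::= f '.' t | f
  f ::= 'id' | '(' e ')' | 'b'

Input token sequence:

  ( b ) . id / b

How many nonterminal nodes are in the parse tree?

11

[e [t [f ( [e [t [f b]]] )] . [t [f id]]] / [e [t [f b]]]]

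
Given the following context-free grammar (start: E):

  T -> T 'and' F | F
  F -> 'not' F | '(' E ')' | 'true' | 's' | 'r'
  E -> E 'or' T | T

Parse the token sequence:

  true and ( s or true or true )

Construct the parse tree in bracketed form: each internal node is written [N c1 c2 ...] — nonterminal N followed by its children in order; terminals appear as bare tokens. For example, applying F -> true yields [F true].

[E [T [T [F true]] and [F ( [E [E [E [T [F s]]] or [T [F true]]] or [T [F true]]] )]]]

E
T
T and F
F and F
true and F
true and ( E )
true and ( E or T )
true and ( E or T or T )
true and ( T or T or T )
true and ( F or T or T )
true and ( s or T or T )
true and ( s or F or T )
true and ( s or true or T )
true and ( s or true or F )
true and ( s or true or true )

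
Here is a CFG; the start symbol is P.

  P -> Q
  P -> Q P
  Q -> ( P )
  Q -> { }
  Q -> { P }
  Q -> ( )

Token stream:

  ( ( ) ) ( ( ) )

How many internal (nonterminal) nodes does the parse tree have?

8

[P [Q ( [P [Q ( )]] )] [P [Q ( [P [Q ( )]] )]]]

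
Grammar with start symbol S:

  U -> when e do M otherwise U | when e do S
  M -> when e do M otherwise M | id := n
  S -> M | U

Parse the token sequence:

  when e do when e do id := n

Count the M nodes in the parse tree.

[S [U when e do [S [U when e do [S [M id := n]]]]]]

1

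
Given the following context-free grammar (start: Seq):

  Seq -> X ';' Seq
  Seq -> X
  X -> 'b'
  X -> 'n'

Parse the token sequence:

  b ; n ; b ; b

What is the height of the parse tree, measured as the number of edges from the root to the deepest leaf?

5

[Seq [X b] ; [Seq [X n] ; [Seq [X b] ; [Seq [X b]]]]]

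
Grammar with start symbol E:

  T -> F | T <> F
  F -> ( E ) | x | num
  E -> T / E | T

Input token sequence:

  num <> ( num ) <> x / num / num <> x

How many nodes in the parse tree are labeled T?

7

[E [T [T [T [F num]] <> [F ( [E [T [F num]]] )]] <> [F x]] / [E [T [F num]] / [E [T [T [F num]] <> [F x]]]]]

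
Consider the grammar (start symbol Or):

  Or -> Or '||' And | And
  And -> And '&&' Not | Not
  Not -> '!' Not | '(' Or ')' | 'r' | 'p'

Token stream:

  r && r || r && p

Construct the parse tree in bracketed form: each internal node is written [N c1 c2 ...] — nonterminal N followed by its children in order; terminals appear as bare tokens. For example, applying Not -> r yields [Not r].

[Or [Or [And [And [Not r]] && [Not r]]] || [And [And [Not r]] && [Not p]]]

Or
Or || And
And || And
And && Not || And
Not && Not || And
r && Not || And
r && r || And
r && r || And && Not
r && r || Not && Not
r && r || r && Not
r && r || r && p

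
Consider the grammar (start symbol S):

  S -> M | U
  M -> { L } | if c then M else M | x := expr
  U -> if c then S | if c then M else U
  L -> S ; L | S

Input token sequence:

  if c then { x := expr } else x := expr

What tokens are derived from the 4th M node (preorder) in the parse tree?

[S [M if c then [M { [L [S [M x := expr]]] }] else [M x := expr]]]

x := expr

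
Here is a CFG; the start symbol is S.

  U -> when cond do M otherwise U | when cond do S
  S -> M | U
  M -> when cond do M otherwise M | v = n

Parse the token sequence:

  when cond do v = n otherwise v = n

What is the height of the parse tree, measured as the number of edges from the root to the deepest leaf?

3

[S [M when cond do [M v = n] otherwise [M v = n]]]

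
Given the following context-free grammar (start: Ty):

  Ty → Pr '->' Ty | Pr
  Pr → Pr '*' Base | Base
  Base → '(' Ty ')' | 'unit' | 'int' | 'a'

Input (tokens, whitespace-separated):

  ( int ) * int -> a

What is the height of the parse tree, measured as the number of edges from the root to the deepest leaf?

[Ty [Pr [Pr [Base ( [Ty [Pr [Base int]]] )]] * [Base int]] -> [Ty [Pr [Base a]]]]

7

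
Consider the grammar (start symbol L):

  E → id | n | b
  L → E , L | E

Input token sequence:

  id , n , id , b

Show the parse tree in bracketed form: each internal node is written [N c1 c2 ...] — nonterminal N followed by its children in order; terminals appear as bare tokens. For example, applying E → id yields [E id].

L
E , L
id , L
id , E , L
id , n , L
id , n , E , L
id , n , id , L
id , n , id , E
id , n , id , b

[L [E id] , [L [E n] , [L [E id] , [L [E b]]]]]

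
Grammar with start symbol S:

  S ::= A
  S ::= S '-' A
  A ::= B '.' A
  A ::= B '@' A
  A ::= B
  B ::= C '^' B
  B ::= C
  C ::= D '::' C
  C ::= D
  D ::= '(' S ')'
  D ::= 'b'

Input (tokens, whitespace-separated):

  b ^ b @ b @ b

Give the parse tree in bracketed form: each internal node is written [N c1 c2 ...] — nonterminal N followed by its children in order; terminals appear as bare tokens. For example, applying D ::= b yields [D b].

S
A
B @ A
C ^ B @ A
D ^ B @ A
b ^ B @ A
b ^ C @ A
b ^ D @ A
b ^ b @ A
b ^ b @ B @ A
b ^ b @ C @ A
b ^ b @ D @ A
b ^ b @ b @ A
b ^ b @ b @ B
b ^ b @ b @ C
b ^ b @ b @ D
b ^ b @ b @ b

[S [A [B [C [D b]] ^ [B [C [D b]]]] @ [A [B [C [D b]]] @ [A [B [C [D b]]]]]]]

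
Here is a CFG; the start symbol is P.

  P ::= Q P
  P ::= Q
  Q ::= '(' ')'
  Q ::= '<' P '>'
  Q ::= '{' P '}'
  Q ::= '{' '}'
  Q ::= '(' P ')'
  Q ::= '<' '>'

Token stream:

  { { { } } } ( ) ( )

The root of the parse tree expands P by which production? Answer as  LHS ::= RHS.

[P [Q { [P [Q { [P [Q { }]] }]] }] [P [Q ( )] [P [Q ( )]]]]

P ::= Q P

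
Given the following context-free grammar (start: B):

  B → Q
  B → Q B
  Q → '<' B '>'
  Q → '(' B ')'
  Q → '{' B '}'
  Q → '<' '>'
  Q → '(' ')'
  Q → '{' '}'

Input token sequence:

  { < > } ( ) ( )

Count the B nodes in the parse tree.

[B [Q { [B [Q < >]] }] [B [Q ( )] [B [Q ( )]]]]

4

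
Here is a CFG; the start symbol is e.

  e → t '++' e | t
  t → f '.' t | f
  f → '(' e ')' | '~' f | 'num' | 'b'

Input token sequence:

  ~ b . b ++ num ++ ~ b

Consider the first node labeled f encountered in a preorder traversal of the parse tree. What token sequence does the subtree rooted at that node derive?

~ b

[e [t [f ~ [f b]] . [t [f b]]] ++ [e [t [f num]] ++ [e [t [f ~ [f b]]]]]]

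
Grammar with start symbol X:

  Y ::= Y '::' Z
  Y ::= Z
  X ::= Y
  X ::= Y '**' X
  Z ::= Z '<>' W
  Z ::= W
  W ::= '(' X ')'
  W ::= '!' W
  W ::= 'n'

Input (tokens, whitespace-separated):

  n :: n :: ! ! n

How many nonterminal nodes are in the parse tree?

12

[X [Y [Y [Y [Z [W n]]] :: [Z [W n]]] :: [Z [W ! [W ! [W n]]]]]]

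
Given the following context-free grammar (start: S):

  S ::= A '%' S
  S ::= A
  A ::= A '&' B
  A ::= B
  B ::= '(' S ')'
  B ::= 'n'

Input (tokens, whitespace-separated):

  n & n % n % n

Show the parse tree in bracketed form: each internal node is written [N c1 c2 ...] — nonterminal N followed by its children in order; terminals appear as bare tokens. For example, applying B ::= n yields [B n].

S
A % S
A & B % S
B & B % S
n & B % S
n & n % S
n & n % A % S
n & n % B % S
n & n % n % S
n & n % n % A
n & n % n % B
n & n % n % n

[S [A [A [B n]] & [B n]] % [S [A [B n]] % [S [A [B n]]]]]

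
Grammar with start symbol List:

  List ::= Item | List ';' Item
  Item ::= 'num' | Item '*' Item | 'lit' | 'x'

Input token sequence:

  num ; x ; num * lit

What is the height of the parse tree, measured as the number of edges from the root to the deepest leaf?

4

[List [List [List [Item num]] ; [Item x]] ; [Item [Item num] * [Item lit]]]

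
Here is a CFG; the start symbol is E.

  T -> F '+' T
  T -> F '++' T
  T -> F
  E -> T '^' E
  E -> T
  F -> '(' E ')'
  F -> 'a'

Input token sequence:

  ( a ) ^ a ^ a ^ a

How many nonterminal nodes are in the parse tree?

[E [T [F ( [E [T [F a]]] )]] ^ [E [T [F a]] ^ [E [T [F a]] ^ [E [T [F a]]]]]]

15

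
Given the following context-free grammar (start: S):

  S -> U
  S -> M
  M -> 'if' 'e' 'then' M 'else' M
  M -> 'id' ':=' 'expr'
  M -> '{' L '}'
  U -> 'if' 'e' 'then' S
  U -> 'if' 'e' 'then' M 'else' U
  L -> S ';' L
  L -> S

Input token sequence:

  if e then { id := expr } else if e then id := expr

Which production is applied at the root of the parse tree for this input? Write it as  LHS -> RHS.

S -> U

[S [U if e then [M { [L [S [M id := expr]]] }] else [U if e then [S [M id := expr]]]]]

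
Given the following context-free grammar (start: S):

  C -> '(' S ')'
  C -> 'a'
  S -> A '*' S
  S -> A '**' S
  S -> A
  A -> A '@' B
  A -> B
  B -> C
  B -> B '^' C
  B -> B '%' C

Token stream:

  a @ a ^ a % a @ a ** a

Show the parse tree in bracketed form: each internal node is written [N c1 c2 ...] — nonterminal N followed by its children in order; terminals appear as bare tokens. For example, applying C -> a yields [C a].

S
A ** S
A @ B ** S
A @ B @ B ** S
B @ B @ B ** S
C @ B @ B ** S
a @ B @ B ** S
a @ B % C @ B ** S
a @ B ^ C % C @ B ** S
a @ C ^ C % C @ B ** S
a @ a ^ C % C @ B ** S
a @ a ^ a % C @ B ** S
a @ a ^ a % a @ B ** S
a @ a ^ a % a @ C ** S
a @ a ^ a % a @ a ** S
a @ a ^ a % a @ a ** A
a @ a ^ a % a @ a ** B
a @ a ^ a % a @ a ** C
a @ a ^ a % a @ a ** a

[S [A [A [A [B [C a]]] @ [B [B [B [C a]] ^ [C a]] % [C a]]] @ [B [C a]]] ** [S [A [B [C a]]]]]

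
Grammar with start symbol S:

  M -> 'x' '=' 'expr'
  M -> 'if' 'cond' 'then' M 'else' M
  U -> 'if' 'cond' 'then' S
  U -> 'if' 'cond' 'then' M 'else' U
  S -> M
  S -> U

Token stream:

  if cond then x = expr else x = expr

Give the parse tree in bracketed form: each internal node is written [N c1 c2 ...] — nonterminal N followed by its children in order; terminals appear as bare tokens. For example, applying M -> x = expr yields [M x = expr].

S
M
if cond then M else M
if cond then x = expr else M
if cond then x = expr else x = expr

[S [M if cond then [M x = expr] else [M x = expr]]]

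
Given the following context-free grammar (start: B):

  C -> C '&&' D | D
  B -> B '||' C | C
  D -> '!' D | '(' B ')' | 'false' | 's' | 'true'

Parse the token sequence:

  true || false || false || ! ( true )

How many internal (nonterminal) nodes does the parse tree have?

[B [B [B [B [C [D true]]] || [C [D false]]] || [C [D false]]] || [C [D ! [D ( [B [C [D true]]] )]]]]

16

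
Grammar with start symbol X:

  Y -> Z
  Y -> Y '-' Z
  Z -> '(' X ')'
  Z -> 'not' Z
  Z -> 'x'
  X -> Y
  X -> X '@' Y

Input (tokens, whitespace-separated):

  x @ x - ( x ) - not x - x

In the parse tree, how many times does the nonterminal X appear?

3

[X [X [Y [Z x]]] @ [Y [Y [Y [Y [Z x]] - [Z ( [X [Y [Z x]]] )]] - [Z not [Z x]]] - [Z x]]]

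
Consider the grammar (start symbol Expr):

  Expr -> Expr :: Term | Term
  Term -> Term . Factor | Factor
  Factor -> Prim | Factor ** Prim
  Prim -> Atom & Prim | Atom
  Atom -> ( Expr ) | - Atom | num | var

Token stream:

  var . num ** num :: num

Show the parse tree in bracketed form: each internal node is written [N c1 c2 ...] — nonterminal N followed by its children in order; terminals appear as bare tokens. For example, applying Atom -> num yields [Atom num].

Expr
Expr :: Term
Term :: Term
Term . Factor :: Term
Factor . Factor :: Term
Prim . Factor :: Term
Atom . Factor :: Term
var . Factor :: Term
var . Factor ** Prim :: Term
var . Prim ** Prim :: Term
var . Atom ** Prim :: Term
var . num ** Prim :: Term
var . num ** Atom :: Term
var . num ** num :: Term
var . num ** num :: Factor
var . num ** num :: Prim
var . num ** num :: Atom
var . num ** num :: num

[Expr [Expr [Term [Term [Factor [Prim [Atom var]]]] . [Factor [Factor [Prim [Atom num]]] ** [Prim [Atom num]]]]] :: [Term [Factor [Prim [Atom num]]]]]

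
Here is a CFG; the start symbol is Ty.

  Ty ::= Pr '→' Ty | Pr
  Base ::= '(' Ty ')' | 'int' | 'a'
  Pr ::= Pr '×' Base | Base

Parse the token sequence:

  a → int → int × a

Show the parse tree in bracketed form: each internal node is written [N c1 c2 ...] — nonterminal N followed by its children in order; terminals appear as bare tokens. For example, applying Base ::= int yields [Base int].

Ty
Pr → Ty
Base → Ty
a → Ty
a → Pr → Ty
a → Base → Ty
a → int → Ty
a → int → Pr
a → int → Pr × Base
a → int → Base × Base
a → int → int × Base
a → int → int × a

[Ty [Pr [Base a]] → [Ty [Pr [Base int]] → [Ty [Pr [Pr [Base int]] × [Base a]]]]]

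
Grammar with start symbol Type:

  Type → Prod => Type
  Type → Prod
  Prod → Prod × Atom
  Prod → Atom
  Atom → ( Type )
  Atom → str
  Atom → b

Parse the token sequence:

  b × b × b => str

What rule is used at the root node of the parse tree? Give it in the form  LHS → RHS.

[Type [Prod [Prod [Prod [Atom b]] × [Atom b]] × [Atom b]] => [Type [Prod [Atom str]]]]

Type → Prod => Type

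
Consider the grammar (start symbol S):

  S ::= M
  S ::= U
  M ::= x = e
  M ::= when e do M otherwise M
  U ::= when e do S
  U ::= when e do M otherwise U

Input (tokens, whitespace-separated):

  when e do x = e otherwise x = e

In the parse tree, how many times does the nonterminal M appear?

[S [M when e do [M x = e] otherwise [M x = e]]]

3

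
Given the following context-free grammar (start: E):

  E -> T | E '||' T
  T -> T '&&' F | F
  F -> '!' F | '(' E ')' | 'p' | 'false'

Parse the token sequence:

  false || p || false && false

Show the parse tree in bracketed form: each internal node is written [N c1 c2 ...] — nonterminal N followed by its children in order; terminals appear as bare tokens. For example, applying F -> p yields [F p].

E
E || T
E || T || T
T || T || T
F || T || T
false || T || T
false || F || T
false || p || T
false || p || T && F
false || p || F && F
false || p || false && F
false || p || false && false

[E [E [E [T [F false]]] || [T [F p]]] || [T [T [F false]] && [F false]]]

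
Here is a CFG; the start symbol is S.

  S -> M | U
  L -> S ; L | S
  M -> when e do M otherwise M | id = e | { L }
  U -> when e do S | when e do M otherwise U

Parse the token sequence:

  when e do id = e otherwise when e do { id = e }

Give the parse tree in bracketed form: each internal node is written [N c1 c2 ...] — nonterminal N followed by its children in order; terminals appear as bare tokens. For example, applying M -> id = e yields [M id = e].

S
U
when e do M otherwise U
when e do id = e otherwise U
when e do id = e otherwise when e do S
when e do id = e otherwise when e do M
when e do id = e otherwise when e do { L }
when e do id = e otherwise when e do { S }
when e do id = e otherwise when e do { M }
when e do id = e otherwise when e do { id = e }

[S [U when e do [M id = e] otherwise [U when e do [S [M { [L [S [M id = e]]] }]]]]]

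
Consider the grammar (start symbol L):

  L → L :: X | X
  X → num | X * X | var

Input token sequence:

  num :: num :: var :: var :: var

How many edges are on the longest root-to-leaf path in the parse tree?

6

[L [L [L [L [L [X num]] :: [X num]] :: [X var]] :: [X var]] :: [X var]]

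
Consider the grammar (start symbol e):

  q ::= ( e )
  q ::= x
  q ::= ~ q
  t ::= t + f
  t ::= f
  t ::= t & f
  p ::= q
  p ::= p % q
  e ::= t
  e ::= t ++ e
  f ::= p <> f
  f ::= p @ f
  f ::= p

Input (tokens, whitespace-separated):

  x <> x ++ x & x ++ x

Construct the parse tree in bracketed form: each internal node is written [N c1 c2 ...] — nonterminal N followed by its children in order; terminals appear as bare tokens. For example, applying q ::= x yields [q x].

[e [t [f [p [q x]] <> [f [p [q x]]]]] ++ [e [t [t [f [p [q x]]]] & [f [p [q x]]]] ++ [e [t [f [p [q x]]]]]]]

e
t ++ e
f ++ e
p <> f ++ e
q <> f ++ e
x <> f ++ e
x <> p ++ e
x <> q ++ e
x <> x ++ e
x <> x ++ t ++ e
x <> x ++ t & f ++ e
x <> x ++ f & f ++ e
x <> x ++ p & f ++ e
x <> x ++ q & f ++ e
x <> x ++ x & f ++ e
x <> x ++ x & p ++ e
x <> x ++ x & q ++ e
x <> x ++ x & x ++ e
x <> x ++ x & x ++ t
x <> x ++ x & x ++ f
x <> x ++ x & x ++ p
x <> x ++ x & x ++ q
x <> x ++ x & x ++ x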